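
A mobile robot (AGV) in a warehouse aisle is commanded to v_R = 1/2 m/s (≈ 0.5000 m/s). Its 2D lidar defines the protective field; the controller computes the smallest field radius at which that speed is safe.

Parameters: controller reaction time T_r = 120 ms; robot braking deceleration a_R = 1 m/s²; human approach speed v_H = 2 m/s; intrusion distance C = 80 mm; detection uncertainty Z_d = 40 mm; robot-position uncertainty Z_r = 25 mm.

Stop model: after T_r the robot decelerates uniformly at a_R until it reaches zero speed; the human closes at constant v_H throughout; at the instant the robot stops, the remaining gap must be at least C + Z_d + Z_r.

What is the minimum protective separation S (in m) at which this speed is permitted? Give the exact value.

T_s = v_R/a_R = (1/2)/1 = 0.5000 s
robot in T_r: 0.5000·0.1200 = 0.0600 m
braking distance = 0.5000²/(2·1.0000) = 0.1250 m
human over T_r+T_s: 2.0000·(0.1200+0.5000) = 1.2400 m
margins: 0.0800+0.0400+0.0250 = 0.1450 m
S_min ≈ 0.0600+0.1250+1.2400+0.1450  ⇒  S_min = 157/100 m

S_min = 157/100 m = 1.5700 m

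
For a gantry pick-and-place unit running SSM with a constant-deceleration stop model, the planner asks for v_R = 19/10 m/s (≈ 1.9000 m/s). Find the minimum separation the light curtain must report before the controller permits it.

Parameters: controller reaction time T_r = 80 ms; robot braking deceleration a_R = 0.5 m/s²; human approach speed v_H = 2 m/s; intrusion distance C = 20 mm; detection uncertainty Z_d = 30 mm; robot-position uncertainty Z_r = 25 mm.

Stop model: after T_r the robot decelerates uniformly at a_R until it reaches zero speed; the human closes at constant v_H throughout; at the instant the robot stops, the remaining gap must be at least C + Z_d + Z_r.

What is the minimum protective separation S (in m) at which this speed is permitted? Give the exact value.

braking lasts T_s = (19/10)/(1/2) = 3.8000 s
robot in T_r: 1.9000·0.0800 = 0.1520 m
robot covers 1.9000·3.8000 − ½·0.5000·3.8000² = 3.6100 m while stopping
person approaches 2.0000·(0.0800+3.8000) = 7.7600 m
residual clearance needed = 0.0200+0.0300+0.0250 = 0.0750 m
S_min ≈ 0.1520+3.6100+7.7600+0.0750  ⇒  S_min = 11597/1000 m

S_min = 11597/1000 m = 11.5970 m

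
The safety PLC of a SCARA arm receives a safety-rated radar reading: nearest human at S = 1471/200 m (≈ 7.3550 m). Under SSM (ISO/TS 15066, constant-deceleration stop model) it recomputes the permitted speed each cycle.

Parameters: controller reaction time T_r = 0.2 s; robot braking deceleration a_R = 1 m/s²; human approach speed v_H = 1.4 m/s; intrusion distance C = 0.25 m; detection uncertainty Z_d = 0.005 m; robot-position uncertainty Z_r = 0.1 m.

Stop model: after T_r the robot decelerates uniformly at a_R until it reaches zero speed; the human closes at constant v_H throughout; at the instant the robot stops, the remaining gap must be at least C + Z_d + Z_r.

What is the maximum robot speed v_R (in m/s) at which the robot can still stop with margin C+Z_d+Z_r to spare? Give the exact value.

v_R_max = 12/5 m/s = 2.4000 m/s

quadratic (1/2)·v² + (8/5)·v + (-168/25) = 0
  disc = (8/5)² − 4·(1/2)·(-168/25) = 16 ; √disc = 4
  v_R = (−(8/5) + 4) / (2·(1/2)) = 12/5 m/s
check:
stop time T_s = (12/5)/1 = 2.4000 s
robot in T_r: 2.4000·0.2000 = 0.4800 m
braking distance = 2.4000²/(2·1.0000) = 2.8800 m
person approaches 1.4000·(0.2000+2.4000) = 3.6400 m
C+Z_d+Z_r = 0.2500+0.0050+0.1000 = 0.3550 m
sum ≈ 0.4800+2.8800+3.6400+0.3550 ≈ 7.3550 m = S ✓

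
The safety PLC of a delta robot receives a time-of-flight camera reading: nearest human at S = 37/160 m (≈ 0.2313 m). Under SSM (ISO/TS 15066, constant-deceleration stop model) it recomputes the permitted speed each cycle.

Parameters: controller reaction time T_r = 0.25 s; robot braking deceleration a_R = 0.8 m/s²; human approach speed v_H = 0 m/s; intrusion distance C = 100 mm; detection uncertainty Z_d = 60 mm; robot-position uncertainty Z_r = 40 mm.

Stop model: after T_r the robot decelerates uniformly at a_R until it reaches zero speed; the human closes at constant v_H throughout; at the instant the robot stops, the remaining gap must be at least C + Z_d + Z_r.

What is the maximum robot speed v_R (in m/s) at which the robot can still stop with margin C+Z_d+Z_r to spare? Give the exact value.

v_R_max = 1/10 m/s = 0.1000 m/s

quadratic (5/8)·v² + (1/4)·v + (-1/32) = 0
  disc = (1/4)² − 4·(5/8)·(-1/32) = 9/64 ; √disc = 3/8
  v_R = (−(1/4) + 3/8) / (2·(5/8)) = 1/10 m/s
check:
T_s = v_R/a_R = (1/10)/(4/5) = 0.1250 s
reaction-phase robot travel = 0.1000·0.2500 = 0.0250 m
robot under decel: 0.1000²/(2·0.8000) = 0.0063 m
human over T_r+T_s: 0.0000·(0.2500+0.1250) = 0.0000 m
C+Z_d+Z_r = 0.1000+0.0600+0.0400 = 0.2000 m
sum ≈ 0.0250+0.0063+0.0000+0.2000 ≈ 0.2313 m = S ✓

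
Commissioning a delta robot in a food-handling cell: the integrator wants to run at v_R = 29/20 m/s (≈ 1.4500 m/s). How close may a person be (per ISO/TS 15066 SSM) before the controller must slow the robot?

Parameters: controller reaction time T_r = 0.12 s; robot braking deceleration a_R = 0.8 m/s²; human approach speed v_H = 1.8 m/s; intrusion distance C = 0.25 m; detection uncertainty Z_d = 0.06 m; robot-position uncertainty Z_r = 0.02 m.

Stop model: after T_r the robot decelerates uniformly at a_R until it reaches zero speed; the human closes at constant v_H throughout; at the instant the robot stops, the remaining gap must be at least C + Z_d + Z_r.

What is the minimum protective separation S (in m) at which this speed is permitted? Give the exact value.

braking lasts T_s = (29/20)/(4/5) = 1.8125 s
robot covers v_R·T_r = 1.4500·0.1200 = 0.1740 m before braking
robot covers 1.4500·1.8125 − ½·0.8000·1.8125² = 1.3141 m while stopping
human over T_r+T_s: 1.8000·(0.1200+1.8125) = 3.4785 m
residual clearance needed = 0.2500+0.0600+0.0200 = 0.3300 m
S_min ≈ 0.1740+1.3141+3.4785+0.3300  ⇒  S_min = 16949/3200 m

S_min = 16949/3200 m = 5.2966 m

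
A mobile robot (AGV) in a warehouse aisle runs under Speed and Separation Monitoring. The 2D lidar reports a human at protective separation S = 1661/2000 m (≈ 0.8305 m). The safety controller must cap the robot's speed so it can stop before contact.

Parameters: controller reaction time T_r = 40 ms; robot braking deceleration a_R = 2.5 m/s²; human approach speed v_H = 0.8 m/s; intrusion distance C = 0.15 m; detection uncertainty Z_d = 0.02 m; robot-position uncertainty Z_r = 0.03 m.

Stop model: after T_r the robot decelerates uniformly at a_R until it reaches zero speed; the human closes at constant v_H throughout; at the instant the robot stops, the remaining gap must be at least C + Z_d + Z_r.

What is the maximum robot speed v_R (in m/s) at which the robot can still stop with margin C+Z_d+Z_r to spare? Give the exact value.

v_R_max = 21/20 m/s = 1.0500 m/s

at the boundary: (1/5)·v² + (9/25)·v + (-1197/2000) = 0
  disc = (9/25)² − 4·(1/5)·(-1197/2000) = 1521/2500 ; √disc = 39/50
  v_R = (−(9/25) + 39/50) / (2·(1/5)) = 21/20 m/s
check:
braking lasts T_s = (21/20)/(5/2) = 0.4200 s
robot in T_r: 1.0500·0.0400 = 0.0420 m
braking distance = 1.0500²/(2·2.5000) = 0.2205 m
human over T_r+T_s: 0.8000·(0.0400+0.4200) = 0.3680 m
residual clearance needed = 0.1500+0.0200+0.0300 = 0.2000 m
sum ≈ 0.0420+0.2205+0.3680+0.2000 ≈ 0.8305 m = S ✓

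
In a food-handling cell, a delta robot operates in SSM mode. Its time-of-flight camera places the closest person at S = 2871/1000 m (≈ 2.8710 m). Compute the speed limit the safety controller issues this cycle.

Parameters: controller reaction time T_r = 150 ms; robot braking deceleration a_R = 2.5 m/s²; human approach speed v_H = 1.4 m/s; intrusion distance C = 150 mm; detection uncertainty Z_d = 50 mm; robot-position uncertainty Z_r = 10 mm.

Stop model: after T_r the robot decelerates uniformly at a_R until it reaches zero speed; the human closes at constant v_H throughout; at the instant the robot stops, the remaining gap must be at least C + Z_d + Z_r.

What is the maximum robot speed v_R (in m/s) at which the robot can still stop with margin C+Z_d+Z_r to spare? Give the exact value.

v_R_max = 43/20 m/s = 2.1500 m/s

at the boundary: (1/5)·v² + (71/100)·v + (-2451/1000) = 0
  disc = (71/100)² − 4·(1/5)·(-2451/1000) = 24649/10000 ; √disc = 157/100
  v_R = (−(71/100) + 157/100) / (2·(1/5)) = 43/20 m/s
check:
stop time T_s = (43/20)/(5/2) = 0.8600 s
robot covers v_R·T_r = 2.1500·0.1500 = 0.3225 m before braking
braking distance = 2.1500²/(2·2.5000) = 0.9245 m
human over T_r+T_s: 1.4000·(0.1500+0.8600) = 1.4140 m
residual clearance needed = 0.1500+0.0500+0.0100 = 0.2100 m
sum ≈ 0.3225+0.9245+1.4140+0.2100 ≈ 2.8710 m = S ✓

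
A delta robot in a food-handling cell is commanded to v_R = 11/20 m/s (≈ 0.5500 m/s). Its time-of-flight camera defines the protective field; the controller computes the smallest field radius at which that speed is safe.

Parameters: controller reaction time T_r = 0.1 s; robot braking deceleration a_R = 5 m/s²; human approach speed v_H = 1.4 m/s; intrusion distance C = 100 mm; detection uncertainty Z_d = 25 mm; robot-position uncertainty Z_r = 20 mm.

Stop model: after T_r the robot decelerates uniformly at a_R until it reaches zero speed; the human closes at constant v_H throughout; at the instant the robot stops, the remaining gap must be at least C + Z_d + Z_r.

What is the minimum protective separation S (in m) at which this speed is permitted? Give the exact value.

S_min = 2097/4000 m = 0.5242 m

T_s = v_R/a_R = (11/20)/5 = 0.1100 s
robot covers v_R·T_r = 0.5500·0.1000 = 0.0550 m before braking
robot covers 0.5500·0.1100 − ½·5.0000·0.1100² = 0.0302 m while stopping
person approaches 1.4000·(0.1000+0.1100) = 0.2940 m
C+Z_d+Z_r = 0.1000+0.0250+0.0200 = 0.1450 m
S_min ≈ 0.0550+0.0302+0.2940+0.1450  ⇒  S_min = 2097/4000 m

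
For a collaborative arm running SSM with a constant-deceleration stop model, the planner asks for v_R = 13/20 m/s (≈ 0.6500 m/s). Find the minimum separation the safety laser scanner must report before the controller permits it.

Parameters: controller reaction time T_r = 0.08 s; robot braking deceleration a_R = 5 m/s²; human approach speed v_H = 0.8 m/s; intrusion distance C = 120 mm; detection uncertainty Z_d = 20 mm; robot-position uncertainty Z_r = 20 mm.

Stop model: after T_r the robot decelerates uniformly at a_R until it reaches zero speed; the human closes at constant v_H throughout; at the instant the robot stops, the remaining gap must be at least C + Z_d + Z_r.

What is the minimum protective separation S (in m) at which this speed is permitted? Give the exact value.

S_min = 1689/4000 m = 0.4223 m

braking lasts T_s = (13/20)/5 = 0.1300 s
robot covers v_R·T_r = 0.6500·0.0800 = 0.0520 m before braking
robot under decel: 0.6500²/(2·5.0000) = 0.0423 m
human closes 0.8000·0.2100 = 0.1680 m
residual clearance needed = 0.1200+0.0200+0.0200 = 0.1600 m
S_min ≈ 0.0520+0.0423+0.1680+0.1600  ⇒  S_min = 1689/4000 m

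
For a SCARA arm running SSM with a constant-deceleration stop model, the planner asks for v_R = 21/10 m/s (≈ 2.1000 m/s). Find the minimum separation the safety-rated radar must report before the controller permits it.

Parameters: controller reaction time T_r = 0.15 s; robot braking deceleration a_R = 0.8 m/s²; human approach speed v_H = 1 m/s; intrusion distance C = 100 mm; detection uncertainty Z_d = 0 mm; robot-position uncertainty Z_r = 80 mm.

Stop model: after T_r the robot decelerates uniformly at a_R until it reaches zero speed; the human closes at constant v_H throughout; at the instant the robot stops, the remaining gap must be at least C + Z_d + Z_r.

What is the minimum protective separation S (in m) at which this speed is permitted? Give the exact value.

stop time T_s = (21/10)/(4/5) = 2.6250 s
robot covers v_R·T_r = 2.1000·0.1500 = 0.3150 m before braking
robot under decel: 2.1000²/(2·0.8000) = 2.7563 m
human closes 1.0000·2.7750 = 2.7750 m
C+Z_d+Z_r = 0.1000+0.0000+0.0800 = 0.1800 m
S_min ≈ 0.3150+2.7563+2.7750+0.1800  ⇒  S_min = 4821/800 m

S_min = 4821/800 m = 6.0263 m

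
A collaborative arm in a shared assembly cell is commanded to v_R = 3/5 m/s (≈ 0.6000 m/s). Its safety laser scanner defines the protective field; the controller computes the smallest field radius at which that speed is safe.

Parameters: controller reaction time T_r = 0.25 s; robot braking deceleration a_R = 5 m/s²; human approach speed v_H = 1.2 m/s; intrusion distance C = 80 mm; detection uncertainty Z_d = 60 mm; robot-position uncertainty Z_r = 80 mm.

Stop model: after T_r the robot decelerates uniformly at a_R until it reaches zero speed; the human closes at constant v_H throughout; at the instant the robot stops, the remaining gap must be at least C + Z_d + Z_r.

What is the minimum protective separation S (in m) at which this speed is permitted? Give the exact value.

braking lasts T_s = (3/5)/5 = 0.1200 s
robot in T_r: 0.6000·0.2500 = 0.1500 m
braking distance = 0.6000²/(2·5.0000) = 0.0360 m
human closes 1.2000·0.3700 = 0.4440 m
margins: 0.0800+0.0600+0.0800 = 0.2200 m
S_min ≈ 0.1500+0.0360+0.4440+0.2200  ⇒  S_min = 17/20 m

S_min = 17/20 m = 0.8500 m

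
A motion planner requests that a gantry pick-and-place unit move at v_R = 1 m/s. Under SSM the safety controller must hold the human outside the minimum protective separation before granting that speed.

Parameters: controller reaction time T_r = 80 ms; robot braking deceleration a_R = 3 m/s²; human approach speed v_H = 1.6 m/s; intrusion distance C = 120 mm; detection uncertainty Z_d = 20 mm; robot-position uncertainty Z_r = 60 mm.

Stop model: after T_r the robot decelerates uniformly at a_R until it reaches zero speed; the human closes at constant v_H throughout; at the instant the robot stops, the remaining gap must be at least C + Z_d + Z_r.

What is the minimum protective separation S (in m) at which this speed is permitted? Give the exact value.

S_min = 277/250 m = 1.1080 m

braking lasts T_s = 1/3 = 0.3333 s
reaction-phase robot travel = 1.0000·0.0800 = 0.0800 m
robot under decel: 1.0000²/(2·3.0000) = 0.1667 m
person approaches 1.6000·(0.0800+0.3333) = 0.6613 m
residual clearance needed = 0.1200+0.0200+0.0600 = 0.2000 m
S_min ≈ 0.0800+0.1667+0.6613+0.2000  ⇒  S_min = 277/250 m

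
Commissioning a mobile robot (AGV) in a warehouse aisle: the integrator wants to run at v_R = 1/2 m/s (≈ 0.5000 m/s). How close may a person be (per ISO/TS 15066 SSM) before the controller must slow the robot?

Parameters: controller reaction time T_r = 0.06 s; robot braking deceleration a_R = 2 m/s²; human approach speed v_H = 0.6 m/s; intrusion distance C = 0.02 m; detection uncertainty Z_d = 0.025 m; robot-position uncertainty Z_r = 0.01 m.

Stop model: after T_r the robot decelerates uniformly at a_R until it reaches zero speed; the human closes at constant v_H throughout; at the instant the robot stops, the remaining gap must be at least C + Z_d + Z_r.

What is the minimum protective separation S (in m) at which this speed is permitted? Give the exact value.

T_s = v_R/a_R = (1/2)/2 = 0.2500 s
reaction-phase robot travel = 0.5000·0.0600 = 0.0300 m
braking distance = 0.5000²/(2·2.0000) = 0.0625 m
human over T_r+T_s: 0.6000·(0.0600+0.2500) = 0.1860 m
C+Z_d+Z_r = 0.0200+0.0250+0.0100 = 0.0550 m
S_min ≈ 0.0300+0.0625+0.1860+0.0550  ⇒  S_min = 667/2000 m

S_min = 667/2000 m = 0.3335 m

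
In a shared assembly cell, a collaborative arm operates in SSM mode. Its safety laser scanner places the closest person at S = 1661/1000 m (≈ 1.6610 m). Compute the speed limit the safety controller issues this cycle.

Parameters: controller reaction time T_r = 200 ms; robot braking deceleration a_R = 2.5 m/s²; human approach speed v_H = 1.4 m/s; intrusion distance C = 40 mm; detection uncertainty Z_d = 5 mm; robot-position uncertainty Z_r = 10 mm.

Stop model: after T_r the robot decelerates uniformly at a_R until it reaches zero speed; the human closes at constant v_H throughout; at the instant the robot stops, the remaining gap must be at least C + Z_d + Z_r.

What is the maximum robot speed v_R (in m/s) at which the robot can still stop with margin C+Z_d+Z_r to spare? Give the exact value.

v_R_max = 13/10 m/s = 1.3000 m/s

collect terms ⇒ (1/5)·v_R² + (19/25)·v_R + (-663/500) = 0
  disc = (19/25)² − 4·(1/5)·(-663/500) = 1024/625 ; √disc = 32/25
  v_R = (−(19/25) + 32/25) / (2·(1/5)) = 13/10 m/s
check:
braking lasts T_s = (13/10)/(5/2) = 0.5200 s
robot covers v_R·T_r = 1.3000·0.2000 = 0.2600 m before braking
braking distance = 1.3000²/(2·2.5000) = 0.3380 m
human closes 1.4000·0.7200 = 1.0080 m
residual clearance needed = 0.0400+0.0050+0.0100 = 0.0550 m
sum ≈ 0.2600+0.3380+1.0080+0.0550 ≈ 1.6610 m = S ✓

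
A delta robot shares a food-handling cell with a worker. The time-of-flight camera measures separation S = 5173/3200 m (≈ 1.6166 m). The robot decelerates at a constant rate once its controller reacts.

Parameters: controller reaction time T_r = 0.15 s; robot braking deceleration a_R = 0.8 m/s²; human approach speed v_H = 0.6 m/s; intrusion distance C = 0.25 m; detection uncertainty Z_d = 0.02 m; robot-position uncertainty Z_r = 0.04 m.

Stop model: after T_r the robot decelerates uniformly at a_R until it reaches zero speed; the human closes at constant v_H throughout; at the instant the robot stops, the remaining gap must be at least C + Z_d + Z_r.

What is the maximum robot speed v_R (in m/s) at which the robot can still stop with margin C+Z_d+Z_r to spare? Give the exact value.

at the boundary: (5/8)·v² + (9/10)·v + (-3893/3200) = 0
  disc = (9/10)² − 4·(5/8)·(-3893/3200) = 24649/6400 ; √disc = 157/80
  v_R = (−(9/10) + 157/80) / (2·(5/8)) = 17/20 m/s
check:
braking lasts T_s = (17/20)/(4/5) = 1.0625 s
reaction-phase robot travel = 0.8500·0.1500 = 0.1275 m
robot covers 0.8500·1.0625 − ½·0.8000·1.0625² = 0.4516 m while stopping
human closes 0.6000·1.2125 = 0.7275 m
residual clearance needed = 0.2500+0.0200+0.0400 = 0.3100 m
sum ≈ 0.1275+0.4516+0.7275+0.3100 ≈ 1.6166 m = S ✓

v_R_max = 17/20 m/s = 0.8500 m/s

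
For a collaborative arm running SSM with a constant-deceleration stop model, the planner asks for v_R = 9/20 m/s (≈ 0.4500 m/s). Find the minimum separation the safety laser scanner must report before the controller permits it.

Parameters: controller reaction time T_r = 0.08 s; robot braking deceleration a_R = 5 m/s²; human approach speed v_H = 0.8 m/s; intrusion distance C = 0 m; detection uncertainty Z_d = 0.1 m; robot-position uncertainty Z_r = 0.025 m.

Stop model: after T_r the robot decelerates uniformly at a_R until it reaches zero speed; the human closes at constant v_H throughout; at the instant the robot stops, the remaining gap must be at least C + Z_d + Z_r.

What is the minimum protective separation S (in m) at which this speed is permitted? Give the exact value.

S_min = 1269/4000 m = 0.3172 m

braking lasts T_s = (9/20)/5 = 0.0900 s
robot in T_r: 0.4500·0.0800 = 0.0360 m
braking distance = 0.4500²/(2·5.0000) = 0.0203 m
human closes 0.8000·0.1700 = 0.1360 m
margins: 0.0000+0.1000+0.0250 = 0.1250 m
S_min ≈ 0.0360+0.0203+0.1360+0.1250  ⇒  S_min = 1269/4000 m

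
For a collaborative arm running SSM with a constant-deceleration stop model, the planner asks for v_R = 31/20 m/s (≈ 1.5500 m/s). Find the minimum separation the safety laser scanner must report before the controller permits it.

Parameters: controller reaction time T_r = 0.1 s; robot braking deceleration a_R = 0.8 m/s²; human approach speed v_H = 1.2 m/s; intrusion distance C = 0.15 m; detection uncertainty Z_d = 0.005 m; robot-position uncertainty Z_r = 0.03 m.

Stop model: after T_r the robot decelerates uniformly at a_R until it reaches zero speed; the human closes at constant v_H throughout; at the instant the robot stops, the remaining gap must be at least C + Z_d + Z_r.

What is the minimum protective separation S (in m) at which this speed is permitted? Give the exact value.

braking lasts T_s = (31/20)/(4/5) = 1.9375 s
robot covers v_R·T_r = 1.5500·0.1000 = 0.1550 m before braking
robot covers 1.5500·1.9375 − ½·0.8000·1.9375² = 1.5016 m while stopping
human closes 1.2000·2.0375 = 2.4450 m
margins: 0.1500+0.0050+0.0300 = 0.1850 m
S_min ≈ 0.1550+1.5016+2.4450+0.1850  ⇒  S_min = 13717/3200 m

S_min = 13717/3200 m = 4.2866 m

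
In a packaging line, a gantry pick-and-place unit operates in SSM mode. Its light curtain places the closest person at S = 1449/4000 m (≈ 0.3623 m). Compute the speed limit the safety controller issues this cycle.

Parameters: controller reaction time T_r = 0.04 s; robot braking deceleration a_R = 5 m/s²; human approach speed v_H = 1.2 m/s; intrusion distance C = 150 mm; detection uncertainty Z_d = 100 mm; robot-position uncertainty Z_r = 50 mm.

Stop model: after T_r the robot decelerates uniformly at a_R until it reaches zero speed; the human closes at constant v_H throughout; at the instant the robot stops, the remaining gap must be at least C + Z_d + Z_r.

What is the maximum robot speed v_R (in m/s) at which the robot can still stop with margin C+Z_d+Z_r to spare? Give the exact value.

v_R_max = 1/20 m/s = 0.0500 m/s

at the boundary: (1/10)·v² + (7/25)·v + (-57/4000) = 0
  disc = (7/25)² − 4·(1/10)·(-57/4000) = 841/10000 ; √disc = 29/100
  v_R = (−(7/25) + 29/100) / (2·(1/10)) = 1/20 m/s
check:
braking lasts T_s = (1/20)/5 = 0.0100 s
reaction-phase robot travel = 0.0500·0.0400 = 0.0020 m
robot under decel: 0.0500²/(2·5.0000) = 0.0003 m
human over T_r+T_s: 1.2000·(0.0400+0.0100) = 0.0600 m
margins: 0.1500+0.1000+0.0500 = 0.3000 m
sum ≈ 0.0020+0.0003+0.0600+0.3000 ≈ 0.3623 m = S ✓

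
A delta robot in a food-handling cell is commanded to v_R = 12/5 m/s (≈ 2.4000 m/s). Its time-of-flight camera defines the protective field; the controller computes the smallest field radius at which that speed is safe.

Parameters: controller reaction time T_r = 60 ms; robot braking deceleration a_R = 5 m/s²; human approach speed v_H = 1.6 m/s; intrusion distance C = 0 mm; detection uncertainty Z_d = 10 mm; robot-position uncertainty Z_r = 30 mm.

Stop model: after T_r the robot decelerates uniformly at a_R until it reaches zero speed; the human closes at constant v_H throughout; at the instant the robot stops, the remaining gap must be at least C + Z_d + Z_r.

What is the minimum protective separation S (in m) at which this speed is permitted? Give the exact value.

stop time T_s = (12/5)/5 = 0.4800 s
reaction-phase robot travel = 2.4000·0.0600 = 0.1440 m
braking distance = 2.4000²/(2·5.0000) = 0.5760 m
human over T_r+T_s: 1.6000·(0.0600+0.4800) = 0.8640 m
residual clearance needed = 0.0000+0.0100+0.0300 = 0.0400 m
S_min ≈ 0.1440+0.5760+0.8640+0.0400  ⇒  S_min = 203/125 m

S_min = 203/125 m = 1.6240 m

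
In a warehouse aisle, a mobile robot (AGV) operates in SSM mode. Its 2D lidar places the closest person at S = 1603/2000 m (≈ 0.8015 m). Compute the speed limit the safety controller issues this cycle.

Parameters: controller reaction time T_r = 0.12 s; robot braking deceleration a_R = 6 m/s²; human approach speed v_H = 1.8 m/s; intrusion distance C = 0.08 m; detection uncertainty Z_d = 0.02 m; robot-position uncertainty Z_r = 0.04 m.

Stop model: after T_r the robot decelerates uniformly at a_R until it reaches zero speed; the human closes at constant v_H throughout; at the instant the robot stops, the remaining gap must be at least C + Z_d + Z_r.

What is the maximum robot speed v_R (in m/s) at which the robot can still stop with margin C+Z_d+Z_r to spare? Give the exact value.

v_R_max = 9/10 m/s = 0.9000 m/s

collect terms ⇒ (1/12)·v_R² + (21/50)·v_R + (-891/2000) = 0
  disc = (21/50)² − 4·(1/12)·(-891/2000) = 3249/10000 ; √disc = 57/100
  v_R = (−(21/50) + 57/100) / (2·(1/12)) = 9/10 m/s
check:
braking lasts T_s = (9/10)/6 = 0.1500 s
robot in T_r: 0.9000·0.1200 = 0.1080 m
robot covers 0.9000·0.1500 − ½·6.0000·0.1500² = 0.0675 m while stopping
person approaches 1.8000·(0.1200+0.1500) = 0.4860 m
residual clearance needed = 0.0800+0.0200+0.0400 = 0.1400 m
sum ≈ 0.1080+0.0675+0.4860+0.1400 ≈ 0.8015 m = S ✓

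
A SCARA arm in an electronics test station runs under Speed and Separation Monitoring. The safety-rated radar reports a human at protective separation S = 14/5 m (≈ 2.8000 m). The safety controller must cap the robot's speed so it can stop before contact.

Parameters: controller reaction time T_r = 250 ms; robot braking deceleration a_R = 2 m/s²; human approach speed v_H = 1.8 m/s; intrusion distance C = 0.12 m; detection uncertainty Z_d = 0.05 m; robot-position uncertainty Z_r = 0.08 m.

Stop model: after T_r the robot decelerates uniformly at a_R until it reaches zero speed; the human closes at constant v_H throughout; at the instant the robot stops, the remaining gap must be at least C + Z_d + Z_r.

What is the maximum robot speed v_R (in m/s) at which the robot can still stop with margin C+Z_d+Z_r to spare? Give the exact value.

v_R_max = 7/5 m/s = 1.4000 m/s

at the boundary: (1/4)·v² + (23/20)·v + (-21/10) = 0
  disc = (23/20)² − 4·(1/4)·(-21/10) = 1369/400 ; √disc = 37/20
  v_R = (−(23/20) + 37/20) / (2·(1/4)) = 7/5 m/s
check:
stop time T_s = (7/5)/2 = 0.7000 s
robot covers v_R·T_r = 1.4000·0.2500 = 0.3500 m before braking
robot under decel: 1.4000²/(2·2.0000) = 0.4900 m
human over T_r+T_s: 1.8000·(0.2500+0.7000) = 1.7100 m
C+Z_d+Z_r = 0.1200+0.0500+0.0800 = 0.2500 m
sum ≈ 0.3500+0.4900+1.7100+0.2500 ≈ 2.8000 m = S ✓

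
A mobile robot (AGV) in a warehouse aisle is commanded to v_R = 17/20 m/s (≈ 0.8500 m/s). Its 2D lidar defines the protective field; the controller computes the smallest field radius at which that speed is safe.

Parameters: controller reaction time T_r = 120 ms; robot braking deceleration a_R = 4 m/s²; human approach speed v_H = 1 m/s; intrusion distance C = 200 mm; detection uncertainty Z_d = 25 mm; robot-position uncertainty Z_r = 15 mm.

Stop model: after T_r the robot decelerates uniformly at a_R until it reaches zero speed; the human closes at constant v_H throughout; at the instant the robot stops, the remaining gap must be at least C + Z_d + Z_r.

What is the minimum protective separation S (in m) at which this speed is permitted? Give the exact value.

T_s = v_R/a_R = (17/20)/4 = 0.2125 s
robot in T_r: 0.8500·0.1200 = 0.1020 m
braking distance = 0.8500²/(2·4.0000) = 0.0903 m
human over T_r+T_s: 1.0000·(0.1200+0.2125) = 0.3325 m
margins: 0.2000+0.0250+0.0150 = 0.2400 m
S_min ≈ 0.1020+0.0903+0.3325+0.2400  ⇒  S_min = 12237/16000 m

S_min = 12237/16000 m = 0.7648 m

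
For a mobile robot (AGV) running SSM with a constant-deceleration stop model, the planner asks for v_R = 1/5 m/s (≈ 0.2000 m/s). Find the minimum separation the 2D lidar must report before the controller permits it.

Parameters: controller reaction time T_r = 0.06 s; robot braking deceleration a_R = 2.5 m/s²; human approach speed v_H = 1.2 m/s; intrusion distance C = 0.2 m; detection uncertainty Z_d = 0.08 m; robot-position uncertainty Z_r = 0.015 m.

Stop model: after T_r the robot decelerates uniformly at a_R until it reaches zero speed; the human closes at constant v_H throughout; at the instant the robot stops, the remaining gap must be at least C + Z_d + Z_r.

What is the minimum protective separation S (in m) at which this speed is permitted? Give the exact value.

S_min = 483/1000 m = 0.4830 m

braking lasts T_s = (1/5)/(5/2) = 0.0800 s
robot covers v_R·T_r = 0.2000·0.0600 = 0.0120 m before braking
robot covers 0.2000·0.0800 − ½·2.5000·0.0800² = 0.0080 m while stopping
human over T_r+T_s: 1.2000·(0.0600+0.0800) = 0.1680 m
margins: 0.2000+0.0800+0.0150 = 0.2950 m
S_min ≈ 0.0120+0.0080+0.1680+0.2950  ⇒  S_min = 483/1000 m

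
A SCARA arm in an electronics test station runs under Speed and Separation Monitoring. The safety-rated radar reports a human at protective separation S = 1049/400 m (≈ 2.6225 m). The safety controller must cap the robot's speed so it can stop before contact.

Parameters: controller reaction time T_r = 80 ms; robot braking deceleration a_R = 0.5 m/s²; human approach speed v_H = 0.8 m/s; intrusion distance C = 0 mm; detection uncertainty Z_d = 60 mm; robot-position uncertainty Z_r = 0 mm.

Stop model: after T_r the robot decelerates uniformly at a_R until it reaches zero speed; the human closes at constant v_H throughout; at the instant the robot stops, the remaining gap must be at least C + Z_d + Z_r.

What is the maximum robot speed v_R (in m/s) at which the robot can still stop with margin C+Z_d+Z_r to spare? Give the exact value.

v_R_max = 19/20 m/s = 0.9500 m/s

quadratic (1)·v² + (42/25)·v + (-4997/2000) = 0
  disc = (42/25)² − 4·(1)·(-4997/2000) = 32041/2500 ; √disc = 179/50
  v_R = (−(42/25) + 179/50) / (2·(1)) = 19/20 m/s
check:
stop time T_s = (19/20)/(1/2) = 1.9000 s
robot in T_r: 0.9500·0.0800 = 0.0760 m
robot under decel: 0.9500²/(2·0.5000) = 0.9025 m
human closes 0.8000·1.9800 = 1.5840 m
residual clearance needed = 0.0000+0.0600+0.0000 = 0.0600 m
sum ≈ 0.0760+0.9025+1.5840+0.0600 ≈ 2.6225 m = S ✓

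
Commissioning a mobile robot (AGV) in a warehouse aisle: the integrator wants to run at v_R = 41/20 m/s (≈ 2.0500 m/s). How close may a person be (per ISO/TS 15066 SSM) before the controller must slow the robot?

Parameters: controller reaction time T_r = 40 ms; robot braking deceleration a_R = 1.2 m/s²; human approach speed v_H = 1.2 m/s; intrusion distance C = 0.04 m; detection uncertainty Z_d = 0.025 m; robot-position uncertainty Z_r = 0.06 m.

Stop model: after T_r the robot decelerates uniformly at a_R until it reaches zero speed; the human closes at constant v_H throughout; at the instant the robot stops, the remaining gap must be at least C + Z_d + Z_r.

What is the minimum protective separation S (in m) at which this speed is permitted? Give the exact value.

S_min = 19469/4800 m = 4.0560 m

stop time T_s = (41/20)/(6/5) = 1.7083 s
robot covers v_R·T_r = 2.0500·0.0400 = 0.0820 m before braking
robot under decel: 2.0500²/(2·1.2000) = 1.7510 m
human closes 1.2000·1.7483 = 2.0980 m
C+Z_d+Z_r = 0.0400+0.0250+0.0600 = 0.1250 m
S_min ≈ 0.0820+1.7510+2.0980+0.1250  ⇒  S_min = 19469/4800 m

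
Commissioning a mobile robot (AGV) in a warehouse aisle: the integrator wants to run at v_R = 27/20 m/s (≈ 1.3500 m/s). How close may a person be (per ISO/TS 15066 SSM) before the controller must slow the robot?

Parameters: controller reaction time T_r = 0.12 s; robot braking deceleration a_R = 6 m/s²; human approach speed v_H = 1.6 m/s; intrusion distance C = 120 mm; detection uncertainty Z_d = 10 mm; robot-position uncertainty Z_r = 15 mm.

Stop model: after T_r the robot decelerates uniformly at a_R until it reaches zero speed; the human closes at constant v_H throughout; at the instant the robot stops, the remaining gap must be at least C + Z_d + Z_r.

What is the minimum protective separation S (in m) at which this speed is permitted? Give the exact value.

T_s = v_R/a_R = (27/20)/6 = 0.2250 s
robot in T_r: 1.3500·0.1200 = 0.1620 m
braking distance = 1.3500²/(2·6.0000) = 0.1519 m
person approaches 1.6000·(0.1200+0.2250) = 0.5520 m
margins: 0.1200+0.0100+0.0150 = 0.1450 m
S_min ≈ 0.1620+0.1519+0.5520+0.1450  ⇒  S_min = 8087/8000 m

S_min = 8087/8000 m = 1.0109 m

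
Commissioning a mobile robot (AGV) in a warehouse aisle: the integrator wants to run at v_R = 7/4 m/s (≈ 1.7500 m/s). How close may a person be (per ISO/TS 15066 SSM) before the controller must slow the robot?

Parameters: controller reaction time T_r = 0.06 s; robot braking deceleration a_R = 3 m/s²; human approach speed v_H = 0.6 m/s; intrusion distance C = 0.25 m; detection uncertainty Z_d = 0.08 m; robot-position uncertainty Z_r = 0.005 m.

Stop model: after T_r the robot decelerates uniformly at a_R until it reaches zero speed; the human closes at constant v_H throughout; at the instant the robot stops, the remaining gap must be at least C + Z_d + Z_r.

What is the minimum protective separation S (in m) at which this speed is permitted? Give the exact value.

stop time T_s = (7/4)/3 = 0.5833 s
robot in T_r: 1.7500·0.0600 = 0.1050 m
robot covers 1.7500·0.5833 − ½·3.0000·0.5833² = 0.5104 m while stopping
human over T_r+T_s: 0.6000·(0.0600+0.5833) = 0.3860 m
residual clearance needed = 0.2500+0.0800+0.0050 = 0.3350 m
S_min ≈ 0.1050+0.5104+0.3860+0.3350  ⇒  S_min = 16037/12000 m

S_min = 16037/12000 m = 1.3364 m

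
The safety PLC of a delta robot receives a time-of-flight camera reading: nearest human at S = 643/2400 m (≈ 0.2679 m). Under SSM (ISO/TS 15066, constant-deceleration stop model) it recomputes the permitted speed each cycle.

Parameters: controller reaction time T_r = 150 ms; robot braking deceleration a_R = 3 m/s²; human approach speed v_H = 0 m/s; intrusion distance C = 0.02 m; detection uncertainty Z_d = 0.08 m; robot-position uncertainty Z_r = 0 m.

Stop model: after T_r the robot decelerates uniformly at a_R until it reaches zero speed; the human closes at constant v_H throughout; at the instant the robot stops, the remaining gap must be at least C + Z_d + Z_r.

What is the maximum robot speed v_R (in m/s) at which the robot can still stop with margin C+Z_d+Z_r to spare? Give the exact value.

v_R_max = 13/20 m/s = 0.6500 m/s

quadratic (1/6)·v² + (3/20)·v + (-403/2400) = 0
  disc = (3/20)² − 4·(1/6)·(-403/2400) = 121/900 ; √disc = 11/30
  v_R = (−(3/20) + 11/30) / (2·(1/6)) = 13/20 m/s
check:
braking lasts T_s = (13/20)/3 = 0.2167 s
reaction-phase robot travel = 0.6500·0.1500 = 0.0975 m
robot covers 0.6500·0.2167 − ½·3.0000·0.2167² = 0.0704 m while stopping
human closes 0.0000·0.3667 = 0.0000 m
residual clearance needed = 0.0200+0.0800+0.0000 = 0.1000 m
sum ≈ 0.0975+0.0704+0.0000+0.1000 ≈ 0.2679 m = S ✓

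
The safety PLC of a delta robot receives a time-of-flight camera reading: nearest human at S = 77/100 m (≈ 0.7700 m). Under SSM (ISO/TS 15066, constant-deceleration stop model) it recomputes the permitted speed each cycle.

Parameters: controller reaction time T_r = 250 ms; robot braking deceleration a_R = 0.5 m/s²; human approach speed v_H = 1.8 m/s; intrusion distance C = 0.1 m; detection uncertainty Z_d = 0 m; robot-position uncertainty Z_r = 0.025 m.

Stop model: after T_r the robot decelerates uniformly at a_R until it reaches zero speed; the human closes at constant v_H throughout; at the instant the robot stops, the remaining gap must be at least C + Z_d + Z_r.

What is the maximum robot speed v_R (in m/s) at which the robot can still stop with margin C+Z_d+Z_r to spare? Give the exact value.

v_R_max = 1/20 m/s = 0.0500 m/s

collect terms ⇒ (1)·v_R² + (77/20)·v_R + (-39/200) = 0
  disc = (77/20)² − 4·(1)·(-39/200) = 6241/400 ; √disc = 79/20
  v_R = (−(77/20) + 79/20) / (2·(1)) = 1/20 m/s
check:
braking lasts T_s = (1/20)/(1/2) = 0.1000 s
robot in T_r: 0.0500·0.2500 = 0.0125 m
robot under decel: 0.0500²/(2·0.5000) = 0.0025 m
person approaches 1.8000·(0.2500+0.1000) = 0.6300 m
C+Z_d+Z_r = 0.1000+0.0000+0.0250 = 0.1250 m
sum ≈ 0.0125+0.0025+0.6300+0.1250 ≈ 0.7700 m = S ✓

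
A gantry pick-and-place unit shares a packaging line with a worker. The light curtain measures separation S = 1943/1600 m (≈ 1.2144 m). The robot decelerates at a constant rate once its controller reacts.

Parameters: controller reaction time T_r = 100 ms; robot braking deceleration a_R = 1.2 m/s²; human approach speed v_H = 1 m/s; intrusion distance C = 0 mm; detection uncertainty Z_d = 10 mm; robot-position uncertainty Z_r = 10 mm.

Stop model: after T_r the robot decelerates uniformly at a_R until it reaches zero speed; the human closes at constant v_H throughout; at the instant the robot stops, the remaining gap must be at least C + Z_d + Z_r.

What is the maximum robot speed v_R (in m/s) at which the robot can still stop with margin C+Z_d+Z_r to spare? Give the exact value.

v_R_max = 17/20 m/s = 0.8500 m/s

collect terms ⇒ (5/12)·v_R² + (14/15)·v_R + (-1751/1600) = 0
  disc = (14/15)² − 4·(5/12)·(-1751/1600) = 38809/14400 ; √disc = 197/120
  v_R = (−(14/15) + 197/120) / (2·(5/12)) = 17/20 m/s
check:
T_s = v_R/a_R = (17/20)/(6/5) = 0.7083 s
reaction-phase robot travel = 0.8500·0.1000 = 0.0850 m
robot covers 0.8500·0.7083 − ½·1.2000·0.7083² = 0.3010 m while stopping
human over T_r+T_s: 1.0000·(0.1000+0.7083) = 0.8083 m
margins: 0.0000+0.0100+0.0100 = 0.0200 m
sum ≈ 0.0850+0.3010+0.8083+0.0200 ≈ 1.2144 m = S ✓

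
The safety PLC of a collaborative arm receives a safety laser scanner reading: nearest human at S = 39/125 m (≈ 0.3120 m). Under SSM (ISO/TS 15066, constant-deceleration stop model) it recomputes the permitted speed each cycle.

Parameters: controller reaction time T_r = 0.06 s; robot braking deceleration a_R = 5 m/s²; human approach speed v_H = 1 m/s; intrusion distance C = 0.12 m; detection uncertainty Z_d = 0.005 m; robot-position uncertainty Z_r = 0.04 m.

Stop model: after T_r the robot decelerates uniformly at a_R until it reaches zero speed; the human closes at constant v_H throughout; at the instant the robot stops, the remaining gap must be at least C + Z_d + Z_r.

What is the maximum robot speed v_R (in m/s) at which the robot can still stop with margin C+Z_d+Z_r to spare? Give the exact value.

at the boundary: (1/10)·v² + (13/50)·v + (-87/1000) = 0
  disc = (13/50)² − 4·(1/10)·(-87/1000) = 64/625 ; √disc = 8/25
  v_R = (−(13/50) + 8/25) / (2·(1/10)) = 3/10 m/s
check:
braking lasts T_s = (3/10)/5 = 0.0600 s
reaction-phase robot travel = 0.3000·0.0600 = 0.0180 m
braking distance = 0.3000²/(2·5.0000) = 0.0090 m
person approaches 1.0000·(0.0600+0.0600) = 0.1200 m
C+Z_d+Z_r = 0.1200+0.0050+0.0400 = 0.1650 m
sum ≈ 0.0180+0.0090+0.1200+0.1650 ≈ 0.3120 m = S ✓

v_R_max = 3/10 m/s = 0.3000 m/s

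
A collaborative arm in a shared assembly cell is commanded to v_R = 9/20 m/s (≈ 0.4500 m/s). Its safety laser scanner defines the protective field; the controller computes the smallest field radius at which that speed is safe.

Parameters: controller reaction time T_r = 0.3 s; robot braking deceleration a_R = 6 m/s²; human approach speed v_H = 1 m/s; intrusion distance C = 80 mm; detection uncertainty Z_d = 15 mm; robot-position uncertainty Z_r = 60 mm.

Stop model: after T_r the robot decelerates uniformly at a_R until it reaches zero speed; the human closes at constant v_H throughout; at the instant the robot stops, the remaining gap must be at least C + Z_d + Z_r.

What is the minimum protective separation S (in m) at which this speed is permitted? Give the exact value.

stop time T_s = (9/20)/6 = 0.0750 s
robot covers v_R·T_r = 0.4500·0.3000 = 0.1350 m before braking
robot under decel: 0.4500²/(2·6.0000) = 0.0169 m
human closes 1.0000·0.3750 = 0.3750 m
residual clearance needed = 0.0800+0.0150+0.0600 = 0.1550 m
S_min ≈ 0.1350+0.0169+0.3750+0.1550  ⇒  S_min = 1091/1600 m

S_min = 1091/1600 m = 0.6819 m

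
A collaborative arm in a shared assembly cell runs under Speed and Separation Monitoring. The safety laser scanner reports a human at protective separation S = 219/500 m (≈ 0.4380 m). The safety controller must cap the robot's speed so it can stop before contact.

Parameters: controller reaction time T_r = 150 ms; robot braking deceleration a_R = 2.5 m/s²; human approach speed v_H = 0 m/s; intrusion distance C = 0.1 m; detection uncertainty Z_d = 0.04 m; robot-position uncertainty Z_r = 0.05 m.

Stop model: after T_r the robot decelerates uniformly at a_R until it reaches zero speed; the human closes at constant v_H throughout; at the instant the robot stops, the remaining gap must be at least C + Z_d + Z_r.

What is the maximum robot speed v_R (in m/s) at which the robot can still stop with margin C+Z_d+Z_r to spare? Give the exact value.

v_R_max = 4/5 m/s = 0.8000 m/s

at the boundary: (1/5)·v² + (3/20)·v + (-31/125) = 0
  disc = (3/20)² − 4·(1/5)·(-31/125) = 2209/10000 ; √disc = 47/100
  v_R = (−(3/20) + 47/100) / (2·(1/5)) = 4/5 m/s
check:
braking lasts T_s = (4/5)/(5/2) = 0.3200 s
robot covers v_R·T_r = 0.8000·0.1500 = 0.1200 m before braking
robot covers 0.8000·0.3200 − ½·2.5000·0.3200² = 0.1280 m while stopping
person approaches 0.0000·(0.1500+0.3200) = 0.0000 m
C+Z_d+Z_r = 0.1000+0.0400+0.0500 = 0.1900 m
sum ≈ 0.1200+0.1280+0.0000+0.1900 ≈ 0.4380 m = S ✓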